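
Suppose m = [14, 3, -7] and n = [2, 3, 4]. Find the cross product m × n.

i: 3·4 - (-7)·3 = 12 - (-21) = 33
j: (-7)·2 - 14·4 = -14 - 56 = -70
k: 14·3 - 3·2 = 42 - 6 = 36
m × n = (33, -70, 36)

(33, -70, 36)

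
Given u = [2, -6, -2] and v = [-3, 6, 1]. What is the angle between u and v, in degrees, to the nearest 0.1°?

168.0

u · v = 2·(-3) + (-6)·6 + (-2)·1 = -6 - 36 - 2 = -44
|u|² = 4 + 36 + 4 = 44,  |u| = √44 ≈ 6.633250
|v|² = 9 + 36 + 1 = 46,  |v| = √46 ≈ 6.782330
cos θ = -44 / (6.633250 · 6.782330) ≈ -0.97802
θ = arccos(-0.97802) ≈ 168.0°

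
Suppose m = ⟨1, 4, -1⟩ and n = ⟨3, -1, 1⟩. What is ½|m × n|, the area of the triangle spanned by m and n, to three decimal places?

6.964

i: 4·1 - (-1)·(-1) = 4 - 1 = 3
j: (-1)·3 - 1·1 = -3 - 1 = -4
k: 1·(-1) - 4·3 = -1 - 12 = -13
m × n = (3, -4, -13)
|m × n| = √(3² + (-4)² + (-13)²) = √194 ≈ 13.9284
area = ½ · 13.9284 ≈ 6.964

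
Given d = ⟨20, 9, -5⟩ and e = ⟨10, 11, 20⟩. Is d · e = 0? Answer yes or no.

no

d · e = 20·10 + 9·11 + (-5)·20 = 200 + 99 - 100 = 199
Nonzero, so the vectors are not orthogonal.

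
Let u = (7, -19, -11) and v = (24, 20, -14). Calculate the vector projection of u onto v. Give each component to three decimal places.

(-1.188, -0.990, 0.693)

u · v = 7·24 + (-19)·20 + (-11)·(-14) = 168 - 380 + 154 = -58
|v|² = 576 + 400 + 196 = 1172
proj_v u = (-58/1172) · (24, 20, -14) ≈ (-1.188, -0.990, 0.693)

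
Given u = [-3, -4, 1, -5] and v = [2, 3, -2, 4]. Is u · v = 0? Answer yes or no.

no

u · v = (-3)·2 + (-4)·3 + 1·(-2) + (-5)·4 = -6 - 12 - 2 - 20 = -40
Nonzero, so the vectors are not orthogonal.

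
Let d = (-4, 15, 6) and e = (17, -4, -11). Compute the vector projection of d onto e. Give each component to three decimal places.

(-7.742, 1.822, 5.009)

d · e = (-4)·17 + 15·(-4) + 6·(-11) = -68 - 60 - 66 = -194
|e|² = 289 + 16 + 121 = 426
proj_e d = (-194/426) · (17, -4, -11) ≈ (-7.742, 1.822, 5.009)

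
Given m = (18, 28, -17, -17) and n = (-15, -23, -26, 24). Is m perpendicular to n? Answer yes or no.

no

m · n = 18·(-15) + 28·(-23) + (-17)·(-26) + (-17)·24 = -270 - 644 + 442 - 408 = -880
Nonzero, so the vectors are not orthogonal.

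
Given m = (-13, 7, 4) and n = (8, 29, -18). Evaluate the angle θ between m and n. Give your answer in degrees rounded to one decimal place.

m · n = (-13)·8 + 7·29 + 4·(-18) = -104 + 203 - 72 = 27
|m|² = 169 + 49 + 16 = 234,  |m| = √234 ≈ 15.297059
|n|² = 64 + 841 + 324 = 1229,  |n| = √1229 ≈ 35.057096
cos θ = 27 / (15.297059 · 35.057096) ≈ 0.05035
θ = arccos(0.05035) ≈ 87.1°

87.1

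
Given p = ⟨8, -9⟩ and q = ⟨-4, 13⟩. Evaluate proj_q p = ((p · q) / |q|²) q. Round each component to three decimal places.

(3.222, -10.470)

p · q = 8·(-4) + (-9)·13 = -32 - 117 = -149
|q|² = 16 + 169 = 185
proj_q p = (-149/185) · (-4, 13) ≈ (3.222, -10.470)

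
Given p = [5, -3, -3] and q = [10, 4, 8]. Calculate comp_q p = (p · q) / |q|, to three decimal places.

1.043

p · q = 5·10 + (-3)·4 + (-3)·8 = 50 - 12 - 24 = 14
|q| = √(100 + 16 + 64) = √180 ≈ 13.4164
comp_q p = 14 / √180 ≈ 1.043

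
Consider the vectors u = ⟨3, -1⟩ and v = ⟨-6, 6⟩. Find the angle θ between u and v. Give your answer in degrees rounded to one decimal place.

u · v = 3·(-6) + (-1)·6 = -18 - 6 = -24
|u|² = 9 + 1 = 10,  |u| = √10 ≈ 3.162278
|v|² = 36 + 36 = 72,  |v| = √72 ≈ 8.485281
cos θ = -24 / (3.162278 · 8.485281) ≈ -0.89443
θ = arccos(-0.89443) ≈ 153.4°

153.4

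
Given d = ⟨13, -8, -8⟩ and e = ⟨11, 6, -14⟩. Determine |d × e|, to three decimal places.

248.982

i: (-8)·(-14) - (-8)·6 = 112 - (-48) = 160
j: (-8)·11 - 13·(-14) = -88 - (-182) = 94
k: 13·6 - (-8)·11 = 78 - (-88) = 166
d × e = (160, 94, 166)
|d × e| = √(160² + 94² + 166²) = √61992 ≈ 248.9819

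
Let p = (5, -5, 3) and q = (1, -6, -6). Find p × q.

i: (-5)·(-6) - 3·(-6) = 30 - (-18) = 48
j: 3·1 - 5·(-6) = 3 - (-30) = 33
k: 5·(-6) - (-5)·1 = -30 - (-5) = -25
p × q = (48, 33, -25)

(48, 33, -25)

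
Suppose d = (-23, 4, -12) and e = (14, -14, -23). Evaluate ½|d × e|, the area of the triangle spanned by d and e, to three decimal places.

i: 4·(-23) - (-12)·(-14) = -92 - 168 = -260
j: (-12)·14 - (-23)·(-23) = -168 - 529 = -697
k: (-23)·(-14) - 4·14 = 322 - 56 = 266
d × e = (-260, -697, 266)
|d × e| = √((-260)² + (-697)² + 266²) = √624165 ≈ 790.0411
area = ½ · 790.0411 ≈ 395.021

395.021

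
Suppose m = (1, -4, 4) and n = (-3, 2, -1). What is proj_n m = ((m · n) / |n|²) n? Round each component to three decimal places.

m · n = 1·(-3) + (-4)·2 + 4·(-1) = -3 - 8 - 4 = -15
|n|² = 9 + 4 + 1 = 14
proj_n m = (-15/14) · (-3, 2, -1) ≈ (3.214, -2.143, 1.071)

(3.214, -2.143, 1.071)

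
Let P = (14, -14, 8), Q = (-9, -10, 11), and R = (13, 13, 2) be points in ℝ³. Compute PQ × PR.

PQ = (-23, 4, 3)
PR = (-1, 27, -6)
i: 4·(-6) - 3·27 = -24 - 81 = -105
j: 3·(-1) - (-23)·(-6) = -3 - 138 = -141
k: (-23)·27 - 4·(-1) = -621 - (-4) = -617
PQ × PR = (-105, -141, -617)

(-105, -141, -617)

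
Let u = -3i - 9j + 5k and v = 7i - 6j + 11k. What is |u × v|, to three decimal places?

i: (-9)·11 - 5·(-6) = -99 - (-30) = -69
j: 5·7 - (-3)·11 = 35 - (-33) = 68
k: (-3)·(-6) - (-9)·7 = 18 - (-63) = 81
u × v = (-69, 68, 81)
|u × v| = √((-69)² + 68² + 81²) = √15946 ≈ 126.2775

126.277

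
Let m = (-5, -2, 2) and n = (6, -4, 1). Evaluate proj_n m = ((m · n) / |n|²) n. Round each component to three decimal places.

m · n = (-5)·6 + (-2)·(-4) + 2·1 = -30 + 8 + 2 = -20
|n|² = 36 + 16 + 1 = 53
proj_n m = (-20/53) · (6, -4, 1) ≈ (-2.264, 1.509, -0.377)

(-2.264, 1.509, -0.377)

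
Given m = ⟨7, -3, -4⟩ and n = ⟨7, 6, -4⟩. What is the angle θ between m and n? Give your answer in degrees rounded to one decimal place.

57.1

m · n = 7·7 + (-3)·6 + (-4)·(-4) = 49 - 18 + 16 = 47
|m|² = 49 + 9 + 16 = 74,  |m| = √74 ≈ 8.602325
|n|² = 49 + 36 + 16 = 101,  |n| = √101 ≈ 10.049876
cos θ = 47 / (8.602325 · 10.049876) ≈ 0.54365
θ = arccos(0.54365) ≈ 57.1°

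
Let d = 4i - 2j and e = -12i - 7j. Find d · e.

d · e = 4·(-12) + (-2)·(-7) = -48 + 14 = -34

-34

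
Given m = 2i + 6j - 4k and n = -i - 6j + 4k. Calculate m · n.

-54

m · n = 2·(-1) + 6·(-6) + (-4)·4 = -2 - 36 - 16 = -54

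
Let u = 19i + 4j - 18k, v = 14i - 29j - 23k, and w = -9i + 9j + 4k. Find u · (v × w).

4763

v × w:
i: (-29)·4 - (-23)·9 = -116 - (-207) = 91
j: (-23)·(-9) - 14·4 = 207 - 56 = 151
k: 14·9 - (-29)·(-9) = 126 - 261 = -135
v × w = (91, 151, -135)
u · (v × w) = 19·91 + 4·151 + (-18)·(-135) = 1729 + 604 + 2430 = 4763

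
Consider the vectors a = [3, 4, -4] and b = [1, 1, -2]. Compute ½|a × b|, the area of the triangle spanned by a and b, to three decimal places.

i: 4·(-2) - (-4)·1 = -8 - (-4) = -4
j: (-4)·1 - 3·(-2) = -4 - (-6) = 2
k: 3·1 - 4·1 = 3 - 4 = -1
a × b = (-4, 2, -1)
|a × b| = √((-4)² + 2² + (-1)²) = √21 ≈ 4.5826
area = ½ · 4.5826 ≈ 2.291

2.291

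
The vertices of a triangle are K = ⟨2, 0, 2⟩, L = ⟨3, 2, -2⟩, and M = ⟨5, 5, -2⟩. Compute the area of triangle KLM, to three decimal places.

KL = (1, 2, -4),  KM = (3, 5, -4)
i: 2·(-4) - (-4)·5 = -8 - (-20) = 12
j: (-4)·3 - 1·(-4) = -12 - (-4) = -8
k: 1·5 - 2·3 = 5 - 6 = -1
KL × KM = (12, -8, -1)
|KL × KM| = √209 ≈ 14.4568
area = ½ · 14.4568 ≈ 7.228

7.228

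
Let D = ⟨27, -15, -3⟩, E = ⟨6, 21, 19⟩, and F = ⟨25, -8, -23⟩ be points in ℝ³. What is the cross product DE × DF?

DE = (-21, 36, 22)
DF = (-2, 7, -20)
i: 36·(-20) - 22·7 = -720 - 154 = -874
j: 22·(-2) - (-21)·(-20) = -44 - 420 = -464
k: (-21)·7 - 36·(-2) = -147 - (-72) = -75
DE × DF = (-874, -464, -75)

(-874, -464, -75)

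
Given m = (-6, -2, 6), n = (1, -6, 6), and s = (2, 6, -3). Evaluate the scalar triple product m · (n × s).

186

n × s:
i: (-6)·(-3) - 6·6 = 18 - 36 = -18
j: 6·2 - 1·(-3) = 12 - (-3) = 15
k: 1·6 - (-6)·2 = 6 - (-12) = 18
n × s = (-18, 15, 18)
m · (n × s) = (-6)·(-18) + (-2)·15 + 6·18 = 108 - 30 + 108 = 186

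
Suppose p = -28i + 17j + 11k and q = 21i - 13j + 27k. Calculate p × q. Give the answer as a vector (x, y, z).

i: 17·27 - 11·(-13) = 459 - (-143) = 602
j: 11·21 - (-28)·27 = 231 - (-756) = 987
k: (-28)·(-13) - 17·21 = 364 - 357 = 7
p × q = (602, 987, 7)

(602, 987, 7)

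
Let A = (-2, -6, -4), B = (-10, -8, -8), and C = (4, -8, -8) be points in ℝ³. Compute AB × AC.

AB = (-8, -2, -4)
AC = (6, -2, -4)
i: (-2)·(-4) - (-4)·(-2) = 8 - 8 = 0
j: (-4)·6 - (-8)·(-4) = -24 - 32 = -56
k: (-8)·(-2) - (-2)·6 = 16 - (-12) = 28
AB × AC = (0, -56, 28)

(0, -56, 28)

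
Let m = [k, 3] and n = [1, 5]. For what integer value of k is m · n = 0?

-15

m · n = k·1 + 3·5 = 15 + 1k
Set equal to 0: 1k = -15, so k = -15.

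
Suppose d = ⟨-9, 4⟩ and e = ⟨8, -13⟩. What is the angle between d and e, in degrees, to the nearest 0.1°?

d · e = (-9)·8 + 4·(-13) = -72 - 52 = -124
|d|² = 81 + 16 = 97,  |d| = √97 ≈ 9.848858
|e|² = 64 + 169 = 233,  |e| = √233 ≈ 15.264338
cos θ = -124 / (9.848858 · 15.264338) ≈ -0.82482
θ = arccos(-0.82482) ≈ 145.6°

145.6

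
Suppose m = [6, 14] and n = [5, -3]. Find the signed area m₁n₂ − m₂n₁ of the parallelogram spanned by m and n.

6·(-3) - 14·5 = -18 - 70 = -88

-88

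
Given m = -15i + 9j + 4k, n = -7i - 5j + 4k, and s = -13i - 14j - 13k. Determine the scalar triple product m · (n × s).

-2970

n × s:
i: (-5)·(-13) - 4·(-14) = 65 - (-56) = 121
j: 4·(-13) - (-7)·(-13) = -52 - 91 = -143
k: (-7)·(-14) - (-5)·(-13) = 98 - 65 = 33
n × s = (121, -143, 33)
m · (n × s) = (-15)·121 + 9·(-143) + 4·33 = -1815 - 1287 + 132 = -2970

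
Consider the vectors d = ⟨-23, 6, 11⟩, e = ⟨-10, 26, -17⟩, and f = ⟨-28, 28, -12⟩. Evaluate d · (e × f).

3292

e × f:
i: 26·(-12) - (-17)·28 = -312 - (-476) = 164
j: (-17)·(-28) - (-10)·(-12) = 476 - 120 = 356
k: (-10)·28 - 26·(-28) = -280 - (-728) = 448
e × f = (164, 356, 448)
d · (e × f) = (-23)·164 + 6·356 + 11·448 = -3772 + 2136 + 4928 = 3292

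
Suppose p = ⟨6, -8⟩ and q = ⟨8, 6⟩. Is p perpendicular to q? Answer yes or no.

yes

p · q = 6·8 + (-8)·6 = 48 - 48 = 0
Zero, so the vectors are orthogonal.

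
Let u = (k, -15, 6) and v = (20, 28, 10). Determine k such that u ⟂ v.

u · v = k·20 + (-15)·28 + 6·10 = -360 + 20k
Set equal to 0: 20k = 360, so k = 18.

18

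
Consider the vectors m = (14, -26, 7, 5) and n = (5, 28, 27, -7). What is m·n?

-504

m · n = 14·5 + (-26)·28 + 7·27 + 5·(-7) = 70 - 728 + 189 - 35 = -504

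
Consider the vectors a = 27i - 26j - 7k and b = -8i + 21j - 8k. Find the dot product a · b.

-706

a · b = 27·(-8) + (-26)·21 + (-7)·(-8) = -216 - 546 + 56 = -706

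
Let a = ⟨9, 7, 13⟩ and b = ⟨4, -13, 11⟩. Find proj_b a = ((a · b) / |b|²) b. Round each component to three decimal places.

(1.150, -3.739, 3.163)

a · b = 9·4 + 7·(-13) + 13·11 = 36 - 91 + 143 = 88
|b|² = 16 + 169 + 121 = 306
proj_b a = (88/306) · (4, -13, 11) ≈ (1.150, -3.739, 3.163)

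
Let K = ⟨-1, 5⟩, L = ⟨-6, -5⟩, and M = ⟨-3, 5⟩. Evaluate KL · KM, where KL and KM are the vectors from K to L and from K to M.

KL = L − K = (-5, -10)
KM = M − K = (-2, 0)
KL · KM = (-5)·(-2) + (-10)·0 = 10 + 0 = 10

10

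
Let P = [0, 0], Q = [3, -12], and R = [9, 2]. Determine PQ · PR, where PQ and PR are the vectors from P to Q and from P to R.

PQ = Q − P = (3, -12)
PR = R − P = (9, 2)
PQ · PR = 3·9 + (-12)·2 = 27 - 24 = 3

3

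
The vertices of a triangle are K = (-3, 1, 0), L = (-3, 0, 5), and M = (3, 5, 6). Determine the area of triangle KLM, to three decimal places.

20.075

KL = (0, -1, 5),  KM = (6, 4, 6)
i: (-1)·6 - 5·4 = -6 - 20 = -26
j: 5·6 - 0·6 = 30 - 0 = 30
k: 0·4 - (-1)·6 = 0 - (-6) = 6
KL × KM = (-26, 30, 6)
|KL × KM| = √1612 ≈ 40.1497
area = ½ · 40.1497 ≈ 20.075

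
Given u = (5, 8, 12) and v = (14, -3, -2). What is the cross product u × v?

(20, 178, -127)

i: 8·(-2) - 12·(-3) = -16 - (-36) = 20
j: 12·14 - 5·(-2) = 168 - (-10) = 178
k: 5·(-3) - 8·14 = -15 - 112 = -127
u × v = (20, 178, -127)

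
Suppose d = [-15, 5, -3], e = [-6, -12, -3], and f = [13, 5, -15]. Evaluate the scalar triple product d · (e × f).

-3948

e × f:
i: (-12)·(-15) - (-3)·5 = 180 - (-15) = 195
j: (-3)·13 - (-6)·(-15) = -39 - 90 = -129
k: (-6)·5 - (-12)·13 = -30 - (-156) = 126
e × f = (195, -129, 126)
d · (e × f) = (-15)·195 + 5·(-129) + (-3)·126 = -2925 - 645 - 378 = -3948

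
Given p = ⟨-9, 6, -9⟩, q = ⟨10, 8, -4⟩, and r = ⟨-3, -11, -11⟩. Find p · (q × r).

q × r:
i: 8·(-11) - (-4)·(-11) = -88 - 44 = -132
j: (-4)·(-3) - 10·(-11) = 12 - (-110) = 122
k: 10·(-11) - 8·(-3) = -110 - (-24) = -86
q × r = (-132, 122, -86)
p · (q × r) = (-9)·(-132) + 6·122 + (-9)·(-86) = 1188 + 732 + 774 = 2694

2694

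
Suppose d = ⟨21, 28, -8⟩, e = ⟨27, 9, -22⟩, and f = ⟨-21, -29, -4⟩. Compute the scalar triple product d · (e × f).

6558

e × f:
i: 9·(-4) - (-22)·(-29) = -36 - 638 = -674
j: (-22)·(-21) - 27·(-4) = 462 - (-108) = 570
k: 27·(-29) - 9·(-21) = -783 - (-189) = -594
e × f = (-674, 570, -594)
d · (e × f) = 21·(-674) + 28·570 + (-8)·(-594) = -14154 + 15960 + 4752 = 6558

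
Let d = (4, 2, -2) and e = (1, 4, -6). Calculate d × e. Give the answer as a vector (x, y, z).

(-4, 22, 14)

i: 2·(-6) - (-2)·4 = -12 - (-8) = -4
j: (-2)·1 - 4·(-6) = -2 - (-24) = 22
k: 4·4 - 2·1 = 16 - 2 = 14
d × e = (-4, 22, 14)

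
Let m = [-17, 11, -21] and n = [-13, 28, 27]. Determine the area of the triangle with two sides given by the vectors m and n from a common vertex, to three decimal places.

i: 11·27 - (-21)·28 = 297 - (-588) = 885
j: (-21)·(-13) - (-17)·27 = 273 - (-459) = 732
k: (-17)·28 - 11·(-13) = -476 - (-143) = -333
m × n = (885, 732, -333)
|m × n| = √(885² + 732² + (-333)²) = √1429938 ≈ 1195.8002
area = ½ · 1195.8002 ≈ 597.900

597.900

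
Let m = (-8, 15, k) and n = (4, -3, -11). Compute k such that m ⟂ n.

-7

m · n = (-8)·4 + 15·(-3) + k·(-11) = -77 - 11k
Set equal to 0: -11k = 77, so k = -7.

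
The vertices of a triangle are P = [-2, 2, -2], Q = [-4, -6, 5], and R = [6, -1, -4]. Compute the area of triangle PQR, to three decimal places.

47.363

PQ = (-2, -8, 7),  PR = (8, -3, -2)
i: (-8)·(-2) - 7·(-3) = 16 - (-21) = 37
j: 7·8 - (-2)·(-2) = 56 - 4 = 52
k: (-2)·(-3) - (-8)·8 = 6 - (-64) = 70
PQ × PR = (37, 52, 70)
|PQ × PR| = √8973 ≈ 94.7259
area = ½ · 94.7259 ≈ 47.363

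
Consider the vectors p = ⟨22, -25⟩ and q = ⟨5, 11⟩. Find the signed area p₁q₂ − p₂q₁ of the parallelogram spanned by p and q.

22·11 - (-25)·5 = 242 - (-125) = 367

367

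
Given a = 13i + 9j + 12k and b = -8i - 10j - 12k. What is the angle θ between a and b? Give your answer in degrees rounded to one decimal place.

166.0

a · b = 13·(-8) + 9·(-10) + 12·(-12) = -104 - 90 - 144 = -338
|a|² = 169 + 81 + 144 = 394,  |a| = √394 ≈ 19.849433
|b|² = 64 + 100 + 144 = 308,  |b| = √308 ≈ 17.549929
cos θ = -338 / (19.849433 · 17.549929) ≈ -0.97027
θ = arccos(-0.97027) ≈ 166.0°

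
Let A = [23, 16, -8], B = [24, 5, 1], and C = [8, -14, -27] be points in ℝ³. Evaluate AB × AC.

AB = (1, -11, 9)
AC = (-15, -30, -19)
i: (-11)·(-19) - 9·(-30) = 209 - (-270) = 479
j: 9·(-15) - 1·(-19) = -135 - (-19) = -116
k: 1·(-30) - (-11)·(-15) = -30 - 165 = -195
AB × AC = (479, -116, -195)

(479, -116, -195)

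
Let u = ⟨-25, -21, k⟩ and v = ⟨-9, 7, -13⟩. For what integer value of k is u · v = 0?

u · v = (-25)·(-9) + (-21)·7 + k·(-13) = 78 - 13k
Set equal to 0: -13k = -78, so k = 6.

6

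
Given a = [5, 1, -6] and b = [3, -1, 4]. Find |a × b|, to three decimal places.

38.884

i: 1·4 - (-6)·(-1) = 4 - 6 = -2
j: (-6)·3 - 5·4 = -18 - 20 = -38
k: 5·(-1) - 1·3 = -5 - 3 = -8
a × b = (-2, -38, -8)
|a × b| = √((-2)² + (-38)² + (-8)²) = √1512 ≈ 38.8844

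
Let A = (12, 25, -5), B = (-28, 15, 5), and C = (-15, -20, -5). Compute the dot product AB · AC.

1530

AB = B − A = (-40, -10, 10)
AC = C − A = (-27, -45, 0)
AB · AC = (-40)·(-27) + (-10)·(-45) + 10·0 = 1080 + 450 + 0 = 1530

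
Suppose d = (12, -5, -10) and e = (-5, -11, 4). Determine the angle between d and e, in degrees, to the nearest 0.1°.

102.4

d · e = 12·(-5) + (-5)·(-11) + (-10)·4 = -60 + 55 - 40 = -45
|d|² = 144 + 25 + 100 = 269,  |d| = √269 ≈ 16.401219
|e|² = 25 + 121 + 16 = 162,  |e| = √162 ≈ 12.727922
cos θ = -45 / (16.401219 · 12.727922) ≈ -0.21557
θ = arccos(-0.21557) ≈ 102.4°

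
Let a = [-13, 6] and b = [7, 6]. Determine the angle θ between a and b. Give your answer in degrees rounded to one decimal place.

a · b = (-13)·7 + 6·6 = -91 + 36 = -55
|a|² = 169 + 36 = 205,  |a| = √205 ≈ 14.317821
|b|² = 49 + 36 = 85,  |b| = √85 ≈ 9.219544
cos θ = -55 / (14.317821 · 9.219544) ≈ -0.41665
θ = arccos(-0.41665) ≈ 114.6°

114.6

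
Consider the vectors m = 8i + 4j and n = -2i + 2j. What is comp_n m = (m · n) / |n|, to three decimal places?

-2.828

m · n = 8·(-2) + 4·2 = -16 + 8 = -8
|n| = √(4 + 4) = √8 ≈ 2.8284
comp_n m = -8 / √8 ≈ -2.828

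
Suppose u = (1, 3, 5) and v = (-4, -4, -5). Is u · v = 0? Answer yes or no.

u · v = 1·(-4) + 3·(-4) + 5·(-5) = -4 - 12 - 25 = -41
Nonzero, so the vectors are not orthogonal.

no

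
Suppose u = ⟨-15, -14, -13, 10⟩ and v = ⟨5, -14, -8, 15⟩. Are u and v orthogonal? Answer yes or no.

u · v = (-15)·5 + (-14)·(-14) + (-13)·(-8) + 10·15 = -75 + 196 + 104 + 150 = 375
Nonzero, so the vectors are not orthogonal.

no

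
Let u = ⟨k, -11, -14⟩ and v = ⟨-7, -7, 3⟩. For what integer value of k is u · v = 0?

5

u · v = k·(-7) + (-11)·(-7) + (-14)·3 = 35 - 7k
Set equal to 0: -7k = -35, so k = 5.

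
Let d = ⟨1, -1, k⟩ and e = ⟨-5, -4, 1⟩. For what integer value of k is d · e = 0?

1

d · e = 1·(-5) + (-1)·(-4) + k·1 = -1 + 1k
Set equal to 0: 1k = 1, so k = 1.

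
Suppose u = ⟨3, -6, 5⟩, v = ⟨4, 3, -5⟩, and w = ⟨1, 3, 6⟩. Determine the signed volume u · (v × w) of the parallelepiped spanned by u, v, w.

v × w:
i: 3·6 - (-5)·3 = 18 - (-15) = 33
j: (-5)·1 - 4·6 = -5 - 24 = -29
k: 4·3 - 3·1 = 12 - 3 = 9
v × w = (33, -29, 9)
u · (v × w) = 3·33 + (-6)·(-29) + 5·9 = 99 + 174 + 45 = 318

318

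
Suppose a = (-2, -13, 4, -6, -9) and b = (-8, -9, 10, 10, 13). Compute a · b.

a · b = (-2)·(-8) + (-13)·(-9) + 4·10 + (-6)·10 + (-9)·13 = 16 + 117 + 40 - 60 - 117 = -4

-4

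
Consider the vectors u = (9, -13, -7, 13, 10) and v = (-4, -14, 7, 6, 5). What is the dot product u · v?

u · v = 9·(-4) + (-13)·(-14) + (-7)·7 + 13·6 + 10·5 = -36 + 182 - 49 + 78 + 50 = 225

225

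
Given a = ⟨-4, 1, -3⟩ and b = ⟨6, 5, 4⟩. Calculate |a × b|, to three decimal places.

i: 1·4 - (-3)·5 = 4 - (-15) = 19
j: (-3)·6 - (-4)·4 = -18 - (-16) = -2
k: (-4)·5 - 1·6 = -20 - 6 = -26
a × b = (19, -2, -26)
|a × b| = √(19² + (-2)² + (-26)²) = √1041 ≈ 32.2645

32.265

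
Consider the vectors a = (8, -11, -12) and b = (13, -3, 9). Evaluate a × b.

(-135, -228, 119)

i: (-11)·9 - (-12)·(-3) = -99 - 36 = -135
j: (-12)·13 - 8·9 = -156 - 72 = -228
k: 8·(-3) - (-11)·13 = -24 - (-143) = 119
a × b = (-135, -228, 119)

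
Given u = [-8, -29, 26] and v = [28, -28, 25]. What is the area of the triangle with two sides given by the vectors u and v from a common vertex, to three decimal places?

i: (-29)·25 - 26·(-28) = -725 - (-728) = 3
j: 26·28 - (-8)·25 = 728 - (-200) = 928
k: (-8)·(-28) - (-29)·28 = 224 - (-812) = 1036
u × v = (3, 928, 1036)
|u × v| = √(3² + 928² + 1036²) = √1934489 ≈ 1390.8591
area = ½ · 1390.8591 ≈ 695.430

695.430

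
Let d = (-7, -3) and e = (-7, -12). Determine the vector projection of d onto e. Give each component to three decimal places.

(-3.083, -5.285)

d · e = (-7)·(-7) + (-3)·(-12) = 49 + 36 = 85
|e|² = 49 + 144 = 193
proj_e d = (85/193) · (-7, -12) ≈ (-3.083, -5.285)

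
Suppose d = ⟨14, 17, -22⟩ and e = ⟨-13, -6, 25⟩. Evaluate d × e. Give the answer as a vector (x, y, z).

i: 17·25 - (-22)·(-6) = 425 - 132 = 293
j: (-22)·(-13) - 14·25 = 286 - 350 = -64
k: 14·(-6) - 17·(-13) = -84 - (-221) = 137
d × e = (293, -64, 137)

(293, -64, 137)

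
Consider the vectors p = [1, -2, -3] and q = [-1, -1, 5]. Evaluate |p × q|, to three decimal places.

i: (-2)·5 - (-3)·(-1) = -10 - 3 = -13
j: (-3)·(-1) - 1·5 = 3 - 5 = -2
k: 1·(-1) - (-2)·(-1) = -1 - 2 = -3
p × q = (-13, -2, -3)
|p × q| = √((-13)² + (-2)² + (-3)²) = √182 ≈ 13.4907

13.491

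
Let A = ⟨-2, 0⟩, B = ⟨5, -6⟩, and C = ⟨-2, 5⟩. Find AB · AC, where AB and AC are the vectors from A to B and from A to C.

AB = B − A = (7, -6)
AC = C − A = (0, 5)
AB · AC = 7·0 + (-6)·5 = 0 - 30 = -30

-30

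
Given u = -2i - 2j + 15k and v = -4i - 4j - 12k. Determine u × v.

i: (-2)·(-12) - 15·(-4) = 24 - (-60) = 84
j: 15·(-4) - (-2)·(-12) = -60 - 24 = -84
k: (-2)·(-4) - (-2)·(-4) = 8 - 8 = 0
u × v = (84, -84, 0)

(84, -84, 0)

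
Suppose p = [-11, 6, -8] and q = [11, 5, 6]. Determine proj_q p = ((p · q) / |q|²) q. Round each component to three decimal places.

(-8.401, -3.819, -4.582)

p · q = (-11)·11 + 6·5 + (-8)·6 = -121 + 30 - 48 = -139
|q|² = 121 + 25 + 36 = 182
proj_q p = (-139/182) · (11, 5, 6) ≈ (-8.401, -3.819, -4.582)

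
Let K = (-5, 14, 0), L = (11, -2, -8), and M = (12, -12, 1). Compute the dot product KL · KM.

KL = L − K = (16, -16, -8)
KM = M − K = (17, -26, 1)
KL · KM = 16·17 + (-16)·(-26) + (-8)·1 = 272 + 416 - 8 = 680

680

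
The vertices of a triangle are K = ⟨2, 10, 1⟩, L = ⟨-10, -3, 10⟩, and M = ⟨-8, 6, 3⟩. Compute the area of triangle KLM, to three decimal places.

KL = (-12, -13, 9),  KM = (-10, -4, 2)
i: (-13)·2 - 9·(-4) = -26 - (-36) = 10
j: 9·(-10) - (-12)·2 = -90 - (-24) = -66
k: (-12)·(-4) - (-13)·(-10) = 48 - 130 = -82
KL × KM = (10, -66, -82)
|KL × KM| = √11180 ≈ 105.7355
area = ½ · 105.7355 ≈ 52.868

52.868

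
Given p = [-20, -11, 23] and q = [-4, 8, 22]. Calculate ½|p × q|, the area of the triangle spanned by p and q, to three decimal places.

i: (-11)·22 - 23·8 = -242 - 184 = -426
j: 23·(-4) - (-20)·22 = -92 - (-440) = 348
k: (-20)·8 - (-11)·(-4) = -160 - 44 = -204
p × q = (-426, 348, -204)
|p × q| = √((-426)² + 348² + (-204)²) = √344196 ≈ 586.6822
area = ½ · 586.6822 ≈ 293.341

293.341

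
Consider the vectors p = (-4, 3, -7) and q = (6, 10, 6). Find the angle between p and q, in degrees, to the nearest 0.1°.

p · q = (-4)·6 + 3·10 + (-7)·6 = -24 + 30 - 42 = -36
|p|² = 16 + 9 + 49 = 74,  |p| = √74 ≈ 8.602325
|q|² = 36 + 100 + 36 = 172,  |q| = √172 ≈ 13.114877
cos θ = -36 / (8.602325 · 13.114877) ≈ -0.31910
θ = arccos(-0.31910) ≈ 108.6°

108.6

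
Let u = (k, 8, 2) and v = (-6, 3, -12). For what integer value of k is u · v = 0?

u · v = k·(-6) + 8·3 + 2·(-12) = 0 - 6k
Set equal to 0: -6k = 0, so k = 0.

0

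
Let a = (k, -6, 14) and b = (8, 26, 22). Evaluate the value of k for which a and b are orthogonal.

a · b = k·8 + (-6)·26 + 14·22 = 152 + 8k
Set equal to 0: 8k = -152, so k = -19.

-19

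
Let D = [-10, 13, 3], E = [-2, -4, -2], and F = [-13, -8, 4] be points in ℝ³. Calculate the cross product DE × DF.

DE = (8, -17, -5)
DF = (-3, -21, 1)
i: (-17)·1 - (-5)·(-21) = -17 - 105 = -122
j: (-5)·(-3) - 8·1 = 15 - 8 = 7
k: 8·(-21) - (-17)·(-3) = -168 - 51 = -219
DE × DF = (-122, 7, -219)

(-122, 7, -219)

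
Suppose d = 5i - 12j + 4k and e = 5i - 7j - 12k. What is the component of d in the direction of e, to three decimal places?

d · e = 5·5 + (-12)·(-7) + 4·(-12) = 25 + 84 - 48 = 61
|e| = √(25 + 49 + 144) = √218 ≈ 14.7648
comp_e d = 61 / √218 ≈ 4.131

4.131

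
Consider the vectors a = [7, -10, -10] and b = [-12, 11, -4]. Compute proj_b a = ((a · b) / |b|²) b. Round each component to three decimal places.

(6.577, -6.028, 2.192)

a · b = 7·(-12) + (-10)·11 + (-10)·(-4) = -84 - 110 + 40 = -154
|b|² = 144 + 121 + 16 = 281
proj_b a = (-154/281) · (-12, 11, -4) ≈ (6.577, -6.028, 2.192)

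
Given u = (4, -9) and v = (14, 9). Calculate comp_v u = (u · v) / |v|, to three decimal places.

u · v = 4·14 + (-9)·9 = 56 - 81 = -25
|v| = √(196 + 81) = √277 ≈ 16.6433
comp_v u = -25 / √277 ≈ -1.502

-1.502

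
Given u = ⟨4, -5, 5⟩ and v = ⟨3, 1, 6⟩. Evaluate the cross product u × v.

i: (-5)·6 - 5·1 = -30 - 5 = -35
j: 5·3 - 4·6 = 15 - 24 = -9
k: 4·1 - (-5)·3 = 4 - (-15) = 19
u × v = (-35, -9, 19)

(-35, -9, 19)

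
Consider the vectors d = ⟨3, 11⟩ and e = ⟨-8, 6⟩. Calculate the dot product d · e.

42

d · e = 3·(-8) + 11·6 = -24 + 66 = 42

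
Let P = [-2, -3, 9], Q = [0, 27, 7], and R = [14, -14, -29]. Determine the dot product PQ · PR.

PQ = Q − P = (2, 30, -2)
PR = R − P = (16, -11, -38)
PQ · PR = 2·16 + 30·(-11) + (-2)·(-38) = 32 - 330 + 76 = -222

-222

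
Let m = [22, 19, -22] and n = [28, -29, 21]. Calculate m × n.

i: 19·21 - (-22)·(-29) = 399 - 638 = -239
j: (-22)·28 - 22·21 = -616 - 462 = -1078
k: 22·(-29) - 19·28 = -638 - 532 = -1170
m × n = (-239, -1078, -1170)

(-239, -1078, -1170)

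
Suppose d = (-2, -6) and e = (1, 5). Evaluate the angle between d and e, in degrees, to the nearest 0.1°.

d · e = (-2)·1 + (-6)·5 = -2 - 30 = -32
|d|² = 4 + 36 = 40,  |d| = √40 ≈ 6.324555
|e|² = 1 + 25 = 26,  |e| = √26 ≈ 5.099020
cos θ = -32 / (6.324555 · 5.099020) ≈ -0.99228
θ = arccos(-0.99228) ≈ 172.9°

172.9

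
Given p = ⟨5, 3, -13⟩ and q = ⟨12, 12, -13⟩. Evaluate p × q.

i: 3·(-13) - (-13)·12 = -39 - (-156) = 117
j: (-13)·12 - 5·(-13) = -156 - (-65) = -91
k: 5·12 - 3·12 = 60 - 36 = 24
p × q = (117, -91, 24)

(117, -91, 24)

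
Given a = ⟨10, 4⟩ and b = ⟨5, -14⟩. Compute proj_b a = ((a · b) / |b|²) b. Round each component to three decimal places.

a · b = 10·5 + 4·(-14) = 50 - 56 = -6
|b|² = 25 + 196 = 221
proj_b a = (-6/221) · (5, -14) ≈ (-0.136, 0.380)

(-0.136, 0.380)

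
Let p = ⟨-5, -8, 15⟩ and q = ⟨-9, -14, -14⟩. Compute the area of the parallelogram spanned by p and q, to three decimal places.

i: (-8)·(-14) - 15·(-14) = 112 - (-210) = 322
j: 15·(-9) - (-5)·(-14) = -135 - 70 = -205
k: (-5)·(-14) - (-8)·(-9) = 70 - 72 = -2
p × q = (322, -205, -2)
|p × q| = √(322² + (-205)² + (-2)²) = √145713 ≈ 381.7237

381.724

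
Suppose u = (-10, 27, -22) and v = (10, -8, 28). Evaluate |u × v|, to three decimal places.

613.270

i: 27·28 - (-22)·(-8) = 756 - 176 = 580
j: (-22)·10 - (-10)·28 = -220 - (-280) = 60
k: (-10)·(-8) - 27·10 = 80 - 270 = -190
u × v = (580, 60, -190)
|u × v| = √(580² + 60² + (-190)²) = √376100 ≈ 613.2699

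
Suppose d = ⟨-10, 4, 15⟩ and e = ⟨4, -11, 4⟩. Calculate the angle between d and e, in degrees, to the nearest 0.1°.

96.0

d · e = (-10)·4 + 4·(-11) + 15·4 = -40 - 44 + 60 = -24
|d|² = 100 + 16 + 225 = 341,  |d| = √341 ≈ 18.466185
|e|² = 16 + 121 + 16 = 153,  |e| = √153 ≈ 12.369317
cos θ = -24 / (18.466185 · 12.369317) ≈ -0.10507
θ = arccos(-0.10507) ≈ 96.0°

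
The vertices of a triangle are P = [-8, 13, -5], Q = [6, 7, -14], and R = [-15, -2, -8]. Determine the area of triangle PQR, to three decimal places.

PQ = (14, -6, -9),  PR = (-7, -15, -3)
i: (-6)·(-3) - (-9)·(-15) = 18 - 135 = -117
j: (-9)·(-7) - 14·(-3) = 63 - (-42) = 105
k: 14·(-15) - (-6)·(-7) = -210 - 42 = -252
PQ × PR = (-117, 105, -252)
|PQ × PR| = √88218 ≈ 297.0152
area = ½ · 297.0152 ≈ 148.508

148.508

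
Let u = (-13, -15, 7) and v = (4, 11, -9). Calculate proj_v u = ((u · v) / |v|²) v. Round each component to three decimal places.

u · v = (-13)·4 + (-15)·11 + 7·(-9) = -52 - 165 - 63 = -280
|v|² = 16 + 121 + 81 = 218
proj_v u = (-280/218) · (4, 11, -9) ≈ (-5.138, -14.128, 11.560)

(-5.138, -14.128, 11.560)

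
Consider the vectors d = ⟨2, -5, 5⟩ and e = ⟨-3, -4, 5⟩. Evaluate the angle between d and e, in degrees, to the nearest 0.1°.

d · e = 2·(-3) + (-5)·(-4) + 5·5 = -6 + 20 + 25 = 39
|d|² = 4 + 25 + 25 = 54,  |d| = √54 ≈ 7.348469
|e|² = 9 + 16 + 25 = 50,  |e| = √50 ≈ 7.071068
cos θ = 39 / (7.348469 · 7.071068) ≈ 0.75056
θ = arccos(0.75056) ≈ 41.4°

41.4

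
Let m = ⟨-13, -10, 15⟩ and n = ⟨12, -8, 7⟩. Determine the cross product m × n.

(50, 271, 224)

i: (-10)·7 - 15·(-8) = -70 - (-120) = 50
j: 15·12 - (-13)·7 = 180 - (-91) = 271
k: (-13)·(-8) - (-10)·12 = 104 - (-120) = 224
m × n = (50, 271, 224)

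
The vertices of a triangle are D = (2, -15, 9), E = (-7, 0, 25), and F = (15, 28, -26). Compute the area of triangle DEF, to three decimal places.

674.823

DE = (-9, 15, 16),  DF = (13, 43, -35)
i: 15·(-35) - 16·43 = -525 - 688 = -1213
j: 16·13 - (-9)·(-35) = 208 - 315 = -107
k: (-9)·43 - 15·13 = -387 - 195 = -582
DE × DF = (-1213, -107, -582)
|DE × DF| = √1821542 ≈ 1349.6451
area = ½ · 1349.6451 ≈ 674.823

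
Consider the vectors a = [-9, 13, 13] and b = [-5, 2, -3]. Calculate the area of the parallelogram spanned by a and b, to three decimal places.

122.057

i: 13·(-3) - 13·2 = -39 - 26 = -65
j: 13·(-5) - (-9)·(-3) = -65 - 27 = -92
k: (-9)·2 - 13·(-5) = -18 - (-65) = 47
a × b = (-65, -92, 47)
|a × b| = √((-65)² + (-92)² + 47²) = √14898 ≈ 122.0574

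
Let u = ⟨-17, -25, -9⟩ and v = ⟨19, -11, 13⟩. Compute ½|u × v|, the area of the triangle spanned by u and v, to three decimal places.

393.865

i: (-25)·13 - (-9)·(-11) = -325 - 99 = -424
j: (-9)·19 - (-17)·13 = -171 - (-221) = 50
k: (-17)·(-11) - (-25)·19 = 187 - (-475) = 662
u × v = (-424, 50, 662)
|u × v| = √((-424)² + 50² + 662²) = √620520 ≈ 787.7309
area = ½ · 787.7309 ≈ 393.865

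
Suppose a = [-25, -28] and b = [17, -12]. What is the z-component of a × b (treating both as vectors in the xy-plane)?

776

(-25)·(-12) - (-28)·17 = 300 - (-476) = 776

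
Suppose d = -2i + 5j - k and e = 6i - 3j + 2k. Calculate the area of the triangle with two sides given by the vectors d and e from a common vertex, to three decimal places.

12.540

i: 5·2 - (-1)·(-3) = 10 - 3 = 7
j: (-1)·6 - (-2)·2 = -6 - (-4) = -2
k: (-2)·(-3) - 5·6 = 6 - 30 = -24
d × e = (7, -2, -24)
|d × e| = √(7² + (-2)² + (-24)²) = √629 ≈ 25.0799
area = ½ · 25.0799 ≈ 12.540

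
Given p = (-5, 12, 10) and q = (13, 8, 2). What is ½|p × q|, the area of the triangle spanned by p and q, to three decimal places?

123.645

i: 12·2 - 10·8 = 24 - 80 = -56
j: 10·13 - (-5)·2 = 130 - (-10) = 140
k: (-5)·8 - 12·13 = -40 - 156 = -196
p × q = (-56, 140, -196)
|p × q| = √((-56)² + 140² + (-196)²) = √61152 ≈ 247.2893
area = ½ · 247.2893 ≈ 123.645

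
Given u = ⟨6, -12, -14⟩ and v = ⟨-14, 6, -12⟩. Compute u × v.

(228, 268, -132)

i: (-12)·(-12) - (-14)·6 = 144 - (-84) = 228
j: (-14)·(-14) - 6·(-12) = 196 - (-72) = 268
k: 6·6 - (-12)·(-14) = 36 - 168 = -132
u × v = (228, 268, -132)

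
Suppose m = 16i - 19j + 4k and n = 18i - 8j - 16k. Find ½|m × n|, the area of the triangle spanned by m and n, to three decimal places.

i: (-19)·(-16) - 4·(-8) = 304 - (-32) = 336
j: 4·18 - 16·(-16) = 72 - (-256) = 328
k: 16·(-8) - (-19)·18 = -128 - (-342) = 214
m × n = (336, 328, 214)
|m × n| = √(336² + 328² + 214²) = √266276 ≈ 516.0194
area = ½ · 516.0194 ≈ 258.010

258.010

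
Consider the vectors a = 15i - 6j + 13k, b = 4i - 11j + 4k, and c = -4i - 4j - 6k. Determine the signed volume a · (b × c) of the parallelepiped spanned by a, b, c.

b × c:
i: (-11)·(-6) - 4·(-4) = 66 - (-16) = 82
j: 4·(-4) - 4·(-6) = -16 - (-24) = 8
k: 4·(-4) - (-11)·(-4) = -16 - 44 = -60
b × c = (82, 8, -60)
a · (b × c) = 15·82 + (-6)·8 + 13·(-60) = 1230 - 48 - 780 = 402

402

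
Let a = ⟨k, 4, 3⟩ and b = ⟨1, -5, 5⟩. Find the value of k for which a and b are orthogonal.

5

a · b = k·1 + 4·(-5) + 3·5 = -5 + 1k
Set equal to 0: 1k = 5, so k = 5.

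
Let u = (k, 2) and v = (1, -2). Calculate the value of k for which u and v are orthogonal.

u · v = k·1 + 2·(-2) = -4 + 1k
Set equal to 0: 1k = 4, so k = 4.

4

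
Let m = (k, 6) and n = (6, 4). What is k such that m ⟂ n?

m · n = k·6 + 6·4 = 24 + 6k
Set equal to 0: 6k = -24, so k = -4.

-4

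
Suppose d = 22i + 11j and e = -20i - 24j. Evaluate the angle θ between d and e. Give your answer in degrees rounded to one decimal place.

156.4

d · e = 22·(-20) + 11·(-24) = -440 - 264 = -704
|d|² = 484 + 121 = 605,  |d| = √605 ≈ 24.596748
|e|² = 400 + 576 = 976,  |e| = √976 ≈ 31.240999
cos θ = -704 / (24.596748 · 31.240999) ≈ -0.91616
θ = arccos(-0.91616) ≈ 156.4°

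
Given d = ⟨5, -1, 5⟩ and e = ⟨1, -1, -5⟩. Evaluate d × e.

(10, 30, -4)

i: (-1)·(-5) - 5·(-1) = 5 - (-5) = 10
j: 5·1 - 5·(-5) = 5 - (-25) = 30
k: 5·(-1) - (-1)·1 = -5 - (-1) = -4
d × e = (10, 30, -4)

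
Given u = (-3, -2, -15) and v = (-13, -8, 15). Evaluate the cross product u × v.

i: (-2)·15 - (-15)·(-8) = -30 - 120 = -150
j: (-15)·(-13) - (-3)·15 = 195 - (-45) = 240
k: (-3)·(-8) - (-2)·(-13) = 24 - 26 = -2
u × v = (-150, 240, -2)

(-150, 240, -2)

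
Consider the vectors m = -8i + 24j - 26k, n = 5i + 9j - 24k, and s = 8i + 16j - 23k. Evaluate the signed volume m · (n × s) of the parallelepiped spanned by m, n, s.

n × s:
i: 9·(-23) - (-24)·16 = -207 - (-384) = 177
j: (-24)·8 - 5·(-23) = -192 - (-115) = -77
k: 5·16 - 9·8 = 80 - 72 = 8
n × s = (177, -77, 8)
m · (n × s) = (-8)·177 + 24·(-77) + (-26)·8 = -1416 - 1848 - 208 = -3472

-3472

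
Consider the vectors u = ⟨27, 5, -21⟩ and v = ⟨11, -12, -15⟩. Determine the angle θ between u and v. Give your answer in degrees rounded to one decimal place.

u · v = 27·11 + 5·(-12) + (-21)·(-15) = 297 - 60 + 315 = 552
|u|² = 729 + 25 + 441 = 1195,  |u| = √1195 ≈ 34.568772
|v|² = 121 + 144 + 225 = 490,  |v| = √490 ≈ 22.135944
cos θ = 552 / (34.568772 · 22.135944) ≈ 0.72137
θ = arccos(0.72137) ≈ 43.8°

43.8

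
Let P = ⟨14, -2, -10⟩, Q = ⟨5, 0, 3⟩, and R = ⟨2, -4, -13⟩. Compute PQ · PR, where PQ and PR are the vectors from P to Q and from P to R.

PQ = Q − P = (-9, 2, 13)
PR = R − P = (-12, -2, -3)
PQ · PR = (-9)·(-12) + 2·(-2) + 13·(-3) = 108 - 4 - 39 = 65

65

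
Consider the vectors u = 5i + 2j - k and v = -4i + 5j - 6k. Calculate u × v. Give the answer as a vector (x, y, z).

(-7, 34, 33)

i: 2·(-6) - (-1)·5 = -12 - (-5) = -7
j: (-1)·(-4) - 5·(-6) = 4 - (-30) = 34
k: 5·5 - 2·(-4) = 25 - (-8) = 33
u × v = (-7, 34, 33)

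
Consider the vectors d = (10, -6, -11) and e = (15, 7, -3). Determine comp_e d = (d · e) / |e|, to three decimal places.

8.382

d · e = 10·15 + (-6)·7 + (-11)·(-3) = 150 - 42 + 33 = 141
|e| = √(225 + 49 + 9) = √283 ≈ 16.8226
comp_e d = 141 / √283 ≈ 8.382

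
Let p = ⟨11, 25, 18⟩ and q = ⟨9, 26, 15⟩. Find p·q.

p · q = 11·9 + 25·26 + 18·15 = 99 + 650 + 270 = 1019

1019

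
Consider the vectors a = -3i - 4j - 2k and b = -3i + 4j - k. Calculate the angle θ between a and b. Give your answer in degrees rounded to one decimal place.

a · b = (-3)·(-3) + (-4)·4 + (-2)·(-1) = 9 - 16 + 2 = -5
|a|² = 9 + 16 + 4 = 29,  |a| = √29 ≈ 5.385165
|b|² = 9 + 16 + 1 = 26,  |b| = √26 ≈ 5.099020
cos θ = -5 / (5.385165 · 5.099020) ≈ -0.18209
θ = arccos(-0.18209) ≈ 100.5°

100.5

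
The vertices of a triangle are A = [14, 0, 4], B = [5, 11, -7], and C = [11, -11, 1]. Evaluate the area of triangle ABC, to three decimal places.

101.459

AB = (-9, 11, -11),  AC = (-3, -11, -3)
i: 11·(-3) - (-11)·(-11) = -33 - 121 = -154
j: (-11)·(-3) - (-9)·(-3) = 33 - 27 = 6
k: (-9)·(-11) - 11·(-3) = 99 - (-33) = 132
AB × AC = (-154, 6, 132)
|AB × AC| = √41176 ≈ 202.9187
area = ½ · 202.9187 ≈ 101.459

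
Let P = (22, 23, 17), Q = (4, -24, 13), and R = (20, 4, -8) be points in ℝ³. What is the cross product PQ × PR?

(1099, -442, 248)

PQ = (-18, -47, -4)
PR = (-2, -19, -25)
i: (-47)·(-25) - (-4)·(-19) = 1175 - 76 = 1099
j: (-4)·(-2) - (-18)·(-25) = 8 - 450 = -442
k: (-18)·(-19) - (-47)·(-2) = 342 - 94 = 248
PQ × PR = (1099, -442, 248)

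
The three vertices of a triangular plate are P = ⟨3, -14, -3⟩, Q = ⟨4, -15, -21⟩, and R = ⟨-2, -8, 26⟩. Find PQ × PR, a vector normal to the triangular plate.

(79, 61, 1)

PQ = (1, -1, -18)
PR = (-5, 6, 29)
i: (-1)·29 - (-18)·6 = -29 - (-108) = 79
j: (-18)·(-5) - 1·29 = 90 - 29 = 61
k: 1·6 - (-1)·(-5) = 6 - 5 = 1
PQ × PR = (79, 61, 1)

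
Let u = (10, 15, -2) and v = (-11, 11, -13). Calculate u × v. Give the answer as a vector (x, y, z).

(-173, 152, 275)

i: 15·(-13) - (-2)·11 = -195 - (-22) = -173
j: (-2)·(-11) - 10·(-13) = 22 - (-130) = 152
k: 10·11 - 15·(-11) = 110 - (-165) = 275
u × v = (-173, 152, 275)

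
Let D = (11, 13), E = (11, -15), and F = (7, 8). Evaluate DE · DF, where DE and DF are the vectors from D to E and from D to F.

DE = E − D = (0, -28)
DF = F − D = (-4, -5)
DE · DF = 0·(-4) + (-28)·(-5) = 0 + 140 = 140

140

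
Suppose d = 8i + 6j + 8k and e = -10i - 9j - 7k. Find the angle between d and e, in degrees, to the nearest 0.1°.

168.0

d · e = 8·(-10) + 6·(-9) + 8·(-7) = -80 - 54 - 56 = -190
|d|² = 64 + 36 + 64 = 164,  |d| = √164 ≈ 12.806248
|e|² = 100 + 81 + 49 = 230,  |e| = √230 ≈ 15.165751
cos θ = -190 / (12.806248 · 15.165751) ≈ -0.97829
θ = arccos(-0.97829) ≈ 168.0°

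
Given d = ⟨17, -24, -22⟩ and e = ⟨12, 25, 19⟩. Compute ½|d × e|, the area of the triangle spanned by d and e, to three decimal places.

i: (-24)·19 - (-22)·25 = -456 - (-550) = 94
j: (-22)·12 - 17·19 = -264 - 323 = -587
k: 17·25 - (-24)·12 = 425 - (-288) = 713
d × e = (94, -587, 713)
|d × e| = √(94² + (-587)² + 713²) = √861774 ≈ 928.3178
area = ½ · 928.3178 ≈ 464.159

464.159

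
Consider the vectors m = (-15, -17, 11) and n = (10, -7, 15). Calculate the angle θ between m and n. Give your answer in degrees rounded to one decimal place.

m · n = (-15)·10 + (-17)·(-7) + 11·15 = -150 + 119 + 165 = 134
|m|² = 225 + 289 + 121 = 635,  |m| = √635 ≈ 25.199206
|n|² = 100 + 49 + 225 = 374,  |n| = √374 ≈ 19.339080
cos θ = 134 / (25.199206 · 19.339080) ≈ 0.27497
θ = arccos(0.27497) ≈ 74.0°

74.0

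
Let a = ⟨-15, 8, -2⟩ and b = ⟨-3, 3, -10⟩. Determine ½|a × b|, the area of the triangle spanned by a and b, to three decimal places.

81.629

i: 8·(-10) - (-2)·3 = -80 - (-6) = -74
j: (-2)·(-3) - (-15)·(-10) = 6 - 150 = -144
k: (-15)·3 - 8·(-3) = -45 - (-24) = -21
a × b = (-74, -144, -21)
|a × b| = √((-74)² + (-144)² + (-21)²) = √26653 ≈ 163.2575
area = ½ · 163.2575 ≈ 81.629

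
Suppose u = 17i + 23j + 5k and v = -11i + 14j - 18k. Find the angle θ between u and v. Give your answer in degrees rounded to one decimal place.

86.5

u · v = 17·(-11) + 23·14 + 5·(-18) = -187 + 322 - 90 = 45
|u|² = 289 + 529 + 25 = 843,  |u| = √843 ≈ 29.034462
|v|² = 121 + 196 + 324 = 641,  |v| = √641 ≈ 25.317978
cos θ = 45 / (29.034462 · 25.317978) ≈ 0.06122
θ = arccos(0.06122) ≈ 86.5°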